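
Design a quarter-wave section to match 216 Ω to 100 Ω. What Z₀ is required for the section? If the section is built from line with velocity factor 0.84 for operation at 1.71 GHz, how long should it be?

Z_qwt ≈ 147 Ω; length ≈ 3.68 cm

Z_qwt = √(Z_0·R_L) = √(100 × 216) = √21600
λ = 0.84·c/f = 0.147 m, so l = λ/4 = 0.0368 m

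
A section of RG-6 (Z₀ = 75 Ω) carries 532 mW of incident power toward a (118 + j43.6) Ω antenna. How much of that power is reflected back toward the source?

|Γ| = |(43 + j43.6)/(193 + j43.6)| = 0.309
|Γ|² = 0.0958
P_refl = |Γ|²·P_inc = 51 mW, P_del = (1 − |Γ|²)·P_inc = 481 mW

P_reflected ≈ 51 mW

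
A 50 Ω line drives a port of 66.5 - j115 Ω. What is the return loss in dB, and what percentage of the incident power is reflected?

Γ = (16.5 − j115)/(116.5 − j115), |Γ| = 0.71
RL = −20·log₁₀(0.71) = 2.98 dB
P_refl/P_inc = |Γ|² = 0.504

RL ≈ 2.98 dB; 50.4% of incident power reflected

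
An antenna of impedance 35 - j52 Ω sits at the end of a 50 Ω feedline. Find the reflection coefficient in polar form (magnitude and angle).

Γ = (Z_L − Z_0)/(Z_L + Z_0) = (-15 − j52)/(85 − j52)
|Γ| = 54.1/99.6 = 0.543

Γ ≈ 0.543 ∠ -74.6°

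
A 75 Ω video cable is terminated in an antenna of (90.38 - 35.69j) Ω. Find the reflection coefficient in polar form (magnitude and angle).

Γ ≈ 0.23 ∠ -54.5°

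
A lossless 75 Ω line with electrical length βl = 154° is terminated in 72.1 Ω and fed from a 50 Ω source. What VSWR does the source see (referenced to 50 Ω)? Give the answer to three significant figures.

tan(βl) = -0.488
Z_in = Z_0·(Z_L + jZ_0·tanβl)/(Z_0 + jZ_L·tanβl) = 73.2 − j2.27 Ω
Γ_s = (Z_in − Z_s)/(Z_in + Z_s) = (23.2 − j2.27)/(123 − j2.27), |Γ_s| = 0.189
VSWR = (1 + |Γ_s|)/(1 − |Γ_s|)

VSWR ≈ 1.47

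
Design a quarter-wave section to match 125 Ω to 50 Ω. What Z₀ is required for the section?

Z_qwt = √(Z_0·R_L) = √(50 × 125) = √6250

Z_qwt ≈ 79.1 Ω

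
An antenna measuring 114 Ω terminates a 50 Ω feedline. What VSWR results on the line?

VSWR ≈ 2.28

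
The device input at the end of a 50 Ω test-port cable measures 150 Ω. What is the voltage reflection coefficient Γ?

Γ = (Z_L − Z_0)/(Z_L + Z_0) = (150 − 50)/(150 + 50) = 100/200

Γ = 0.5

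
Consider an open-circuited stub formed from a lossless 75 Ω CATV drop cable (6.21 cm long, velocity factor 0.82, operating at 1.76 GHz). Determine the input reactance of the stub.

λ = v/f = 0.82·c / 1.76 GHz = 0.14 m
βl = 2π·l/λ = 2π × 0.444 = 160°
tan(βl) = -0.365
For an open-circuited stub, Z_in = −jZ_0·cot(βl) = −jZ_0/tan(βl)

X_in ≈ 205 Ω (inductive)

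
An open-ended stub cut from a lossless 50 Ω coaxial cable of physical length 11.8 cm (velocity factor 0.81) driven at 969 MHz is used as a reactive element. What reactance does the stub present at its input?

λ = v/f = 0.81·c / 969 MHz = 0.251 m
βl = 2π·l/λ = 2π × 0.471 = 169°
tan(βl) = -0.187
For an open-ended stub, Z_in = −jZ_0·cot(βl) = −jZ_0/tan(βl)

X_in ≈ 267 Ω (inductive)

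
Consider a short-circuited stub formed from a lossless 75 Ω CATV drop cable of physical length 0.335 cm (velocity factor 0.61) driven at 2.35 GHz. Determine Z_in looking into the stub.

λ = v/f = 0.61·c / 2.35 GHz = 0.0779 m
βl = 2π·l/λ = 2π × 0.043 = 15.5°
tan(βl) = 0.277
For a short-circuited stub, Z_in = jZ_0·tan(βl)

Z_in ≈ +j20.8 Ω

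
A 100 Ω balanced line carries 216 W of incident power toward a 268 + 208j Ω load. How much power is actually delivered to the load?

|Γ| = |(168 + j208)/(368 + j208)| = 0.633
|Γ|² = 0.4
P_refl = |Γ|²·P_inc = 86.4 W, P_del = (1 − |Γ|²)·P_inc = 130 W

P_delivered ≈ 130 W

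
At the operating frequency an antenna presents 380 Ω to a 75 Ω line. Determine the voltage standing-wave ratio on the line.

Γ = (380 − 75)/(380 + 75) = 0.67
VSWR = (1 + 0.67)/(1 − 0.67)

VSWR ≈ 5.07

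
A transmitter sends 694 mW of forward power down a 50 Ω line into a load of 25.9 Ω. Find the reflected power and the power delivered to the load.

Γ = (25.9 − 50)/(25.9 + 50) = -0.318
|Γ|² = 0.101
P_refl = |Γ|²·P_inc = 70 mW, P_del = (1 − |Γ|²)·P_inc = 624 mW

P_reflected ≈ 70 mW; P_delivered ≈ 624 mW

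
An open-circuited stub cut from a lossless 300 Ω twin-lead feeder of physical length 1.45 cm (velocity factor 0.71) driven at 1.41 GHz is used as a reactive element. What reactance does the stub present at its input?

λ = v/f = 0.71·c / 1.41 GHz = 0.151 m
βl = 2π·l/λ = 2π × 0.096 = 34.6°
tan(βl) = 0.689
For an open-circuited stub, Z_in = −jZ_0·cot(βl) = −jZ_0/tan(βl)

X_in ≈ -436 Ω (capacitive)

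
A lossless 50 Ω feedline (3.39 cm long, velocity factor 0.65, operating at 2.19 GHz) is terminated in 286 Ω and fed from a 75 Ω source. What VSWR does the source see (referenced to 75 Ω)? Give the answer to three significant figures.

λ = v/f = 0.65·c / 2.19 GHz = 0.089 m
βl = 2π·l/λ = 2π × 0.381 = 137°
tan(βl) = -0.931
Z_in = Z_0·(Z_L + jZ_0·tanβl)/(Z_0 + jZ_L·tanβl) = 18.2 + j50.3 Ω
Γ_s = (Z_in − Z_s)/(Z_in + Z_s) = (-56.8 + j50.3)/(93.2 + j50.3), |Γ_s| = 0.717
VSWR = (1 + |Γ_s|)/(1 − |Γ_s|)

VSWR ≈ 6.05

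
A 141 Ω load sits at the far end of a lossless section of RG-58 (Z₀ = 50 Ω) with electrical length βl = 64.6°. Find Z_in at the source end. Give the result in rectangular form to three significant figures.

tan(βl) = tan(64.6°) = 2.11
Z_in = Z_0·(Z_L + jZ_0·tanβl)/(Z_0 + jZ_L·tanβl)
     = 50·(141 + j105)/(50 + j297)

Z_in ≈ 21.1 − j20.2 Ω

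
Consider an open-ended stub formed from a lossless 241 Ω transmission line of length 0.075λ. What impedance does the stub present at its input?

Z_in ≈ −j473 Ω

βl = 2π × 0.075 = 27°
tan(βl) = 0.51
For an open-ended stub, Z_in = −jZ_0·cot(βl) = −jZ_0/tan(βl)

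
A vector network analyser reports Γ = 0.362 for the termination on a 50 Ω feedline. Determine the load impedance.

Z_L ≈ 107 Ω

Z_L = Z_0·(1 + Γ)/(1 − Γ) = 50·(1.36)/(0.638)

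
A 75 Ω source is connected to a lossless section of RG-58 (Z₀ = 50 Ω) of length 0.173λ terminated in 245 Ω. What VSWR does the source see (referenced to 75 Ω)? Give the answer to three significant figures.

VSWR ≈ 6.49

βl = 2π × 0.173 = 62.3°
tan(βl) = 1.9
Z_in = Z_0·(Z_L + jZ_0·tanβl)/(Z_0 + jZ_L·tanβl) = 12.9 − j24.9 Ω
Γ_s = (Z_in − Z_s)/(Z_in + Z_s) = (-62.1 − j24.9)/(87.9 − j24.9), |Γ_s| = 0.733
VSWR = (1 + |Γ_s|)/(1 − |Γ_s|)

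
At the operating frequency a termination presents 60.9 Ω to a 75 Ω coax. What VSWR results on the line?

VSWR ≈ 1.23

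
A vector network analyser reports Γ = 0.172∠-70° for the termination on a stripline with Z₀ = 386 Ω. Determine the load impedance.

Z_L ≈ 411 − j137 Ω

Z_L = Z_0·(1 + Γ)/(1 − Γ) = 386·(1.06 − j0.162)/(0.941 + j0.162)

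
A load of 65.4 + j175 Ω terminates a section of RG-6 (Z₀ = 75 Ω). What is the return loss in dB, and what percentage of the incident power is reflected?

Γ = (-9.6 + j175)/(140.4 + j175), |Γ| = 0.781
RL = −20·log₁₀(0.781) = 2.15 dB
P_refl/P_inc = |Γ|² = 0.61

RL ≈ 2.15 dB; 61% of incident power reflected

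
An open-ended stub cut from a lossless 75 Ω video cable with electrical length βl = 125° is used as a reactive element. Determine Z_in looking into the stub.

Z_in ≈ +j52.5 Ω

tan(βl) = -1.43
For an open-ended stub, Z_in = −jZ_0·cot(βl) = −jZ_0/tan(βl)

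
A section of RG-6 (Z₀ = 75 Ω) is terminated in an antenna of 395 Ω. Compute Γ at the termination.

Γ = (Z_L − Z_0)/(Z_L + Z_0) = (395 − 75)/(395 + 75) = 320/470

Γ = 0.681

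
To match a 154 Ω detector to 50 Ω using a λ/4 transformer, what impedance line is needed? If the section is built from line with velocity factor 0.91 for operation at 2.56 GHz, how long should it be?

Z_qwt = √(Z_0·R_L) = √(50 × 154) = √7700
λ = 0.91·c/f = 0.107 m, so l = λ/4 = 0.0267 m

Z_qwt ≈ 87.7 Ω; length ≈ 2.67 cm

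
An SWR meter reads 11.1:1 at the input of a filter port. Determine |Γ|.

|Γ| ≈ 0.835

|Γ| = (S − 1)/(S + 1) = (11.1 − 1)/(11.1 + 1) = 10.1/12.1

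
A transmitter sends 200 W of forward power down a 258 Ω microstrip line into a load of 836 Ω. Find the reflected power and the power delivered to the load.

Γ = (836 − 258)/(836 + 258) = 0.528
|Γ|² = 0.279
P_refl = |Γ|²·P_inc = 55.8 W, P_del = (1 − |Γ|²)·P_inc = 144 W

P_reflected ≈ 55.8 W; P_delivered ≈ 144 W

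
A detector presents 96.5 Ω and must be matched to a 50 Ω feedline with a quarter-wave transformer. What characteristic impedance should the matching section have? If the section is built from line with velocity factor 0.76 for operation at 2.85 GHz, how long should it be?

Z_qwt ≈ 69.5 Ω; length ≈ 2 cm

Z_qwt = √(Z_0·R_L) = √(50 × 96.5) = √4825
λ = 0.76·c/f = 0.08 m, so l = λ/4 = 0.02 m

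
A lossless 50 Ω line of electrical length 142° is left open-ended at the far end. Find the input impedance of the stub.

tan(βl) = -0.781
For an open-ended stub, Z_in = −jZ_0·cot(βl) = −jZ_0/tan(βl)

Z_in ≈ +j64 Ω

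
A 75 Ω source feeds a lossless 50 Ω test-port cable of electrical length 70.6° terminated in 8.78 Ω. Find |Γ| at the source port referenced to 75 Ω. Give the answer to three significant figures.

tan(βl) = 2.84
Z_in = Z_0·(Z_L + jZ_0·tanβl)/(Z_0 + jZ_L·tanβl) = 63.7 + j110 Ω
Γ_s = (Z_in − Z_s)/(Z_in + Z_s) = (-11.3 + j110)/(139 + j110), |Γ_s| = 0.625

|Γ| ≈ 0.625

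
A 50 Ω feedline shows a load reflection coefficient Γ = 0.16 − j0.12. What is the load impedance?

Z_L = Z_0·(1 + Γ)/(1 − Γ) = 50·(1.16 − j0.12)/(0.84 + j0.12)

Z_L ≈ 66.7 − j16.7 Ω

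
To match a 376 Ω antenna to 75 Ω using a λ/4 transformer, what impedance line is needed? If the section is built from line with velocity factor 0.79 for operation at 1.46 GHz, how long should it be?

Z_qwt ≈ 168 Ω; length ≈ 4.06 cm

Z_qwt = √(Z_0·R_L) = √(75 × 376) = √28200
λ = 0.79·c/f = 0.162 m, so l = λ/4 = 0.0406 m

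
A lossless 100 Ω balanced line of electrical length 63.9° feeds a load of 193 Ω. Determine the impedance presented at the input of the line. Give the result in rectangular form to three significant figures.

tan(βl) = tan(63.9°) = 2.04
Z_in = Z_0·(Z_L + jZ_0·tanβl)/(Z_0 + jZ_L·tanβl)
     = 100·(193 + j204)/(100 + j394)

Z_in ≈ 60.4 − j33.7 Ω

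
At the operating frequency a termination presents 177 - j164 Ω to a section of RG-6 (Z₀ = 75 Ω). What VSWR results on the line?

VSWR ≈ 4.59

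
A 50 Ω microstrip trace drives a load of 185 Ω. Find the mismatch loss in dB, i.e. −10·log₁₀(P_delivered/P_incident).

mismatch loss ≈ 1.74 dB

Γ = (185 − 50)/(185 + 50) = 0.574
|Γ|² = 0.33, so P_del/P_inc = 1 − |Γ|² = 0.67
ML = −10·log₁₀(1 − |Γ|²)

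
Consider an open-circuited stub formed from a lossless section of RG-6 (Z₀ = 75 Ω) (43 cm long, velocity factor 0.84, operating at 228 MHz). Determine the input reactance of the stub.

X_in ≈ 89.6 Ω (inductive)

λ = v/f = 0.84·c / 228 MHz = 1.11 m
βl = 2π·l/λ = 2π × 0.389 = 140°
tan(βl) = -0.837
For an open-circuited stub, Z_in = −jZ_0·cot(βl) = −jZ_0/tan(βl)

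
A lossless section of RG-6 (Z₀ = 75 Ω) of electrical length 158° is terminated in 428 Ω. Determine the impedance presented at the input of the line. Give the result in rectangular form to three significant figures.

Z_in ≈ 78.8 + j151 Ω

tan(βl) = tan(158°) = -0.404
Z_in = Z_0·(Z_L + jZ_0·tanβl)/(Z_0 + jZ_L·tanβl)
     = 75·(428 − j30.3)/(75 − j173)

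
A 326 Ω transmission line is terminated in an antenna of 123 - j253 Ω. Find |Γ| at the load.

|Γ| ≈ 0.629

Γ = (Z_L − Z_0)/(Z_L + Z_0) = (-203 − j253)/(449 − j253)
|Γ| = 324/515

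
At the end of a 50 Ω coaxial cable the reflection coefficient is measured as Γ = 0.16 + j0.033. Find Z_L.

Z_L ≈ 68.9 + j4.67 Ω

Z_L = Z_0·(1 + Γ)/(1 − Γ) = 50·(1.16 + j0.033)/(0.84 − j0.033)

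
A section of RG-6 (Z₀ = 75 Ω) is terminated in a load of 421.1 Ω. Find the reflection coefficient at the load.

Γ = 0.698

Γ = (Z_L − Z_0)/(Z_L + Z_0) = (421.1 − 75)/(421.1 + 75) = 346.1/496.1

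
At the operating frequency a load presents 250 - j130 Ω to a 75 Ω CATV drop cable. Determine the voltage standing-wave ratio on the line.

VSWR ≈ 4.3

Γ = (Z_L − Z_0)/(Z_L + Z_0) = (175 − j130)/(325 − j130)
|Γ| = 218/350 = 0.623
VSWR = (1 + |Γ|)/(1 − |Γ|) = 1.62/0.377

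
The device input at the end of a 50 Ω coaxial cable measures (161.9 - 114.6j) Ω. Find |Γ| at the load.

Γ = (Z_L − Z_0)/(Z_L + Z_0) = (111.9 − j114.6)/(211.9 − j114.6)
|Γ| = 160/241

|Γ| ≈ 0.665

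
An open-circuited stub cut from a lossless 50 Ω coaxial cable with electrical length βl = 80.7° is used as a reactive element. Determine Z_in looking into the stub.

tan(βl) = 6.11
For an open-circuited stub, Z_in = −jZ_0·cot(βl) = −jZ_0/tan(βl)

Z_in ≈ −j8.19 Ω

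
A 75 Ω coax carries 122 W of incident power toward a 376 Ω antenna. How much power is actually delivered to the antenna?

Γ = (376 − 75)/(376 + 75) = 0.667
|Γ|² = 0.445
P_refl = |Γ|²·P_inc = 54.3 W, P_del = (1 − |Γ|²)·P_inc = 67.7 W

P_delivered ≈ 67.7 W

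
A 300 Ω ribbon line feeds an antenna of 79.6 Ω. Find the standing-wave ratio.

Γ = (79.6 − 300)/(79.6 + 300) = -0.581
VSWR = (1 + 0.581)/(1 − 0.581)

VSWR ≈ 3.77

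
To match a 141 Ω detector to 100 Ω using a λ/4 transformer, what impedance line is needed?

Z_qwt ≈ 119 Ω

Z_qwt = √(Z_0·R_L) = √(100 × 141) = √14100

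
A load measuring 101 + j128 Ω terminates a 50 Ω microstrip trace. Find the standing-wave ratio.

Γ = (Z_L − Z_0)/(Z_L + Z_0) = (51 + j128)/(151 + j128)
|Γ| = 138/198 = 0.696
VSWR = (1 + |Γ|)/(1 − |Γ|) = 1.7/0.304

VSWR ≈ 5.58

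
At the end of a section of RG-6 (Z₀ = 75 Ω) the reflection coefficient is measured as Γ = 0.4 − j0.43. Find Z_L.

Z_L = Z_0·(1 + Γ)/(1 − Γ) = 75·(1.4 − j0.43)/(0.6 + j0.43)

Z_L ≈ 90.2 − j118 Ω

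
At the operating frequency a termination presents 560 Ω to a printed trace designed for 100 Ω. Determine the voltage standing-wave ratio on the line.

VSWR ≈ 5.6

For a purely resistive load, VSWR = R_L/Z_0 or Z_0/R_L (whichever > 1) = 560/100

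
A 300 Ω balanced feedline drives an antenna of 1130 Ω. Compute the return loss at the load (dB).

RL ≈ 4.73 dB

Γ = (1130 − 300)/(1130 + 300) = 0.58
RL = −20·log₁₀|Γ| = −20·log₁₀(0.58)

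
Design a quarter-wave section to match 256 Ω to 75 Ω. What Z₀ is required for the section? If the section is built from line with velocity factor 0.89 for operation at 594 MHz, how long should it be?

Z_qwt ≈ 139 Ω; length ≈ 11.2 cm

Z_qwt = √(Z_0·R_L) = √(75 × 256) = √19200
λ = 0.89·c/f = 0.449 m, so l = λ/4 = 0.112 m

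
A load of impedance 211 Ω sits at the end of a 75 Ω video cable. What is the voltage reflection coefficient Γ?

Γ = (Z_L − Z_0)/(Z_L + Z_0) = (211 − 75)/(211 + 75) = 136/286

Γ = 0.476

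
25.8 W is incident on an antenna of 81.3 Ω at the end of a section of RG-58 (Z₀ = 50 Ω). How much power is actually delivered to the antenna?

P_delivered ≈ 24.3 W

Γ = (81.3 − 50)/(81.3 + 50) = 0.238
|Γ|² = 0.0568
P_refl = |Γ|²·P_inc = 1.47 W, P_del = (1 − |Γ|²)·P_inc = 24.3 W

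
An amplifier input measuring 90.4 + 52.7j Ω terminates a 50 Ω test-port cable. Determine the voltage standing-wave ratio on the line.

VSWR ≈ 2.59

Γ = (Z_L − Z_0)/(Z_L + Z_0) = (40.4 + j52.7)/(140.4 + j52.7)
|Γ| = 66.4/150 = 0.443
VSWR = (1 + |Γ|)/(1 − |Γ|) = 1.44/0.557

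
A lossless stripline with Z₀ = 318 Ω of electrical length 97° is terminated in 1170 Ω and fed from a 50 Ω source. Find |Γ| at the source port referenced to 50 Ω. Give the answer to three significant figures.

tan(βl) = -8.14
Z_in = Z_0·(Z_L + jZ_0·tanβl)/(Z_0 + jZ_L·tanβl) = 87.6 + j36.1 Ω
Γ_s = (Z_in − Z_s)/(Z_in + Z_s) = (37.6 + j36.1)/(138 + j36.1), |Γ_s| = 0.367

|Γ| ≈ 0.367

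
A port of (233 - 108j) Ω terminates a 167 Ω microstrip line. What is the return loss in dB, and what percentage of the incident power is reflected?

Γ = (66 − j108)/(400 − j108), |Γ| = 0.305
RL = −20·log₁₀(0.305) = 10.3 dB
P_refl/P_inc = |Γ|² = 0.0933

RL ≈ 10.3 dB; 9.33% of incident power reflected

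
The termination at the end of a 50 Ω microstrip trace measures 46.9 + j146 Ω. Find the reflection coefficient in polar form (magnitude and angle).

Γ ≈ 0.833 ∠ 34.8°

Γ = (Z_L − Z_0)/(Z_L + Z_0) = (-3.1 + j146)/(96.9 + j146)
|Γ| = 146/175 = 0.833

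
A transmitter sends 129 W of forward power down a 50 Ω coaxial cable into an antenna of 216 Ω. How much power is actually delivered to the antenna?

Γ = (216 − 50)/(216 + 50) = 0.624
|Γ|² = 0.389
P_refl = |Γ|²·P_inc = 50.2 W, P_del = (1 − |Γ|²)·P_inc = 78.8 W

P_delivered ≈ 78.8 W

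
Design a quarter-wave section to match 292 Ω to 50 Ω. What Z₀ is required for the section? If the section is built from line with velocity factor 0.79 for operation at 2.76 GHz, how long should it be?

Z_qwt ≈ 121 Ω; length ≈ 2.15 cm

Z_qwt = √(Z_0·R_L) = √(50 × 292) = √14600
λ = 0.79·c/f = 0.0859 m, so l = λ/4 = 0.0215 m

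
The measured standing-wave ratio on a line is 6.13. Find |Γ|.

|Γ| = (S − 1)/(S + 1) = (6.13 − 1)/(6.13 + 1) = 5.13/7.13

|Γ| ≈ 0.719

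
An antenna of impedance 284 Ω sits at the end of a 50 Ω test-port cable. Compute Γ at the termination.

Γ = (Z_L − Z_0)/(Z_L + Z_0) = (284 − 50)/(284 + 50) = 234/334

Γ = 0.701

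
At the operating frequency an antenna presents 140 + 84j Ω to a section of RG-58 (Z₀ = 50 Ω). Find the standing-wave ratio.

VSWR ≈ 3.91

Γ = (Z_L − Z_0)/(Z_L + Z_0) = (90 + j84)/(190 + j84)
|Γ| = 123/208 = 0.593
VSWR = (1 + |Γ|)/(1 − |Γ|) = 1.59/0.407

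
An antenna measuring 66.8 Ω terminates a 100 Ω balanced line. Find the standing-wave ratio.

VSWR ≈ 1.5

Γ = (66.8 − 100)/(66.8 + 100) = -0.199
VSWR = (1 + 0.199)/(1 − 0.199)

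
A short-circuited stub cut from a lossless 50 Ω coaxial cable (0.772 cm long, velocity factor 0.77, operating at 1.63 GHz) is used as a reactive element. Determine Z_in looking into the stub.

Z_in ≈ +j17.8 Ω

λ = v/f = 0.77·c / 1.63 GHz = 0.142 m
βl = 2π·l/λ = 2π × 0.0545 = 19.6°
tan(βl) = 0.356
For a short-circuited stub, Z_in = jZ_0·tan(βl)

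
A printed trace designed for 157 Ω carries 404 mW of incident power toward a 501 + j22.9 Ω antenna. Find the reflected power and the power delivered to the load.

P_reflected ≈ 111 mW; P_delivered ≈ 293 mW

|Γ| = |(344 + j22.9)/(658 + j22.9)| = 0.524
|Γ|² = 0.274
P_refl = |Γ|²·P_inc = 111 mW, P_del = (1 − |Γ|²)·P_inc = 293 mW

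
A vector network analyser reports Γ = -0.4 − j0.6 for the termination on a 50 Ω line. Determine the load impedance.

Z_L ≈ 10.3 − j25.9 Ω

Z_L = Z_0·(1 + Γ)/(1 − Γ) = 50·(0.6 − j0.6)/(1.4 + j0.6)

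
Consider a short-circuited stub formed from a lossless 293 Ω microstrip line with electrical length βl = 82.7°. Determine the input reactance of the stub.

X_in ≈ 2290 Ω (inductive)

tan(βl) = 7.81
For a short-circuited stub, Z_in = jZ_0·tan(βl)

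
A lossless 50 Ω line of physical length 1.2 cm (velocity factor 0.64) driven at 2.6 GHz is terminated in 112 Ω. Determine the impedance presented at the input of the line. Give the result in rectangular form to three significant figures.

λ = v/f = 0.64·c / 2.6 GHz = 0.0738 m
βl = 2π·l/λ = 2π × 0.162 = 58.5°
tan(βl) = tan(58.5°) = 1.63
Z_in = Z_0·(Z_L + jZ_0·tanβl)/(Z_0 + jZ_L·tanβl)
     = 50·(112 + j81.6)/(50 + j183)

Z_in ≈ 28.6 − j22.8 Ω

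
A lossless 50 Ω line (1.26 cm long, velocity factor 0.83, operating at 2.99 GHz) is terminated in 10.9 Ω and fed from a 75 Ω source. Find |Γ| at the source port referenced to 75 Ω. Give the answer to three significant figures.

λ = v/f = 0.83·c / 2.99 GHz = 0.0833 m
βl = 2π·l/λ = 2π × 0.151 = 54.5°
tan(βl) = 1.4
Z_in = Z_0·(Z_L + jZ_0·tanβl)/(Z_0 + jZ_L·tanβl) = 29.5 + j61 Ω
Γ_s = (Z_in − Z_s)/(Z_in + Z_s) = (-45.5 + j61)/(105 + j61), |Γ_s| = 0.629

|Γ| ≈ 0.629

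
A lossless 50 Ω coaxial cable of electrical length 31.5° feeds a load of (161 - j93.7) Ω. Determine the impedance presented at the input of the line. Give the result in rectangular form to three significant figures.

Z_in ≈ 26 − j53.3 Ω

tan(βl) = tan(31.5°) = 0.613
Z_in = Z_0·(Z_L + jZ_0·tanβl)/(Z_0 + jZ_L·tanβl)
     = 50·(161 − j63.1)/(107 + j98.7)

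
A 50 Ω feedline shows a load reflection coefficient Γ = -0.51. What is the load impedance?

Z_L ≈ 16.2 Ω

Z_L = Z_0·(1 + Γ)/(1 − Γ) = 50·(0.49)/(1.51)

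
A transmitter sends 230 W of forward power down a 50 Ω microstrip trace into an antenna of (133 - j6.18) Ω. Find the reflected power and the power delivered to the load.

|Γ| = |(83 − j6.18)/(183 − j6.18)| = 0.455
|Γ|² = 0.207
P_refl = |Γ|²·P_inc = 47.5 W, P_del = (1 − |Γ|²)·P_inc = 182 W

P_reflected ≈ 47.5 W; P_delivered ≈ 182 W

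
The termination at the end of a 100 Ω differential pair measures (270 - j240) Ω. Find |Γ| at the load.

Γ = (Z_L − Z_0)/(Z_L + Z_0) = (170 − j240)/(370 − j240)
|Γ| = 294/441

|Γ| ≈ 0.667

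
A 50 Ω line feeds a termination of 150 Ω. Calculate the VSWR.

VSWR ≈ 3

Γ = (150 − 50)/(150 + 50) = 0.5
VSWR = (1 + 0.5)/(1 − 0.5)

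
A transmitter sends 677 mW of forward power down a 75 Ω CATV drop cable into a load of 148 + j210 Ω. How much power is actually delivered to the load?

P_delivered ≈ 320 mW

|Γ| = |(73 + j210)/(223 + j210)| = 0.726
|Γ|² = 0.527
P_refl = |Γ|²·P_inc = 357 mW, P_del = (1 − |Γ|²)·P_inc = 320 mW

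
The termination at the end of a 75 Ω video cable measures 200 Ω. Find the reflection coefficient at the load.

Γ = 0.455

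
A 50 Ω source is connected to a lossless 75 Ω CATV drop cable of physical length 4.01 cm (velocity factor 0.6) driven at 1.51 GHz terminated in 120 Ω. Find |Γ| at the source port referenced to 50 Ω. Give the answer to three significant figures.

λ = v/f = 0.6·c / 1.51 GHz = 0.119 m
βl = 2π·l/λ = 2π × 0.336 = 121°
tan(βl) = -1.66
Z_in = Z_0·(Z_L + jZ_0·tanβl)/(Z_0 + jZ_L·tanβl) = 56 + j24.1 Ω
Γ_s = (Z_in − Z_s)/(Z_in + Z_s) = (5.98 + j24.1)/(106 + j24.1), |Γ_s| = 0.229

|Γ| ≈ 0.229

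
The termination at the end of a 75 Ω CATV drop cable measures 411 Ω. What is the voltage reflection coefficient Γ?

Γ = (Z_L − Z_0)/(Z_L + Z_0) = (411 − 75)/(411 + 75) = 336/486

Γ = 0.691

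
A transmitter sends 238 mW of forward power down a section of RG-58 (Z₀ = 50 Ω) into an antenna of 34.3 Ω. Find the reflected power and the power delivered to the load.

P_reflected ≈ 8.26 mW; P_delivered ≈ 230 mW

Γ = (34.3 − 50)/(34.3 + 50) = -0.186
|Γ|² = 0.0347
P_refl = |Γ|²·P_inc = 8.26 mW, P_del = (1 − |Γ|²)·P_inc = 230 mW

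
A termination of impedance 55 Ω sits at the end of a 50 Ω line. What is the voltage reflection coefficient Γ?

Γ = 0.0476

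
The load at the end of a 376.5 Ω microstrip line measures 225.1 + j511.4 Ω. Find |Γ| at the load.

|Γ| ≈ 0.675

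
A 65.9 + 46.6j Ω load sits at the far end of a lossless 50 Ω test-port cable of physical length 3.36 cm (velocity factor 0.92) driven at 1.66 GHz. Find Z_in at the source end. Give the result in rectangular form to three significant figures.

λ = v/f = 0.92·c / 1.66 GHz = 0.166 m
βl = 2π·l/λ = 2π × 0.202 = 72.8°
tan(βl) = tan(72.8°) = 3.22
Z_in = Z_0·(Z_L + jZ_0·tanβl)/(Z_0 + jZ_L·tanβl)
     = 50·(65.9 + j208)/(-100 + j212)

Z_in ≈ 34 − j31.6 Ω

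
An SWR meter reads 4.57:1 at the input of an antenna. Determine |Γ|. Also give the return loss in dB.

|Γ| ≈ 0.641; return loss ≈ 3.86 dB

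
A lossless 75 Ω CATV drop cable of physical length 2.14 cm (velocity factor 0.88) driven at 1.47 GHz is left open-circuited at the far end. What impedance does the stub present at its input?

λ = v/f = 0.88·c / 1.47 GHz = 0.18 m
βl = 2π·l/λ = 2π × 0.119 = 42.9°
tan(βl) = 0.929
For an open-circuited stub, Z_in = −jZ_0·cot(βl) = −jZ_0/tan(βl)

Z_in ≈ −j80.7 Ω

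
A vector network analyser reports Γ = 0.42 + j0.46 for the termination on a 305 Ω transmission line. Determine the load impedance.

Z_L = Z_0·(1 + Γ)/(1 − Γ) = 305·(1.42 + j0.46)/(0.58 − j0.46)

Z_L ≈ 341 + j512 Ω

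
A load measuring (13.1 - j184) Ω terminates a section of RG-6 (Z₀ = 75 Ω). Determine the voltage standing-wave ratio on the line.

Γ = (Z_L − Z_0)/(Z_L + Z_0) = (-61.9 − j184)/(88.1 − j184)
|Γ| = 194/204 = 0.952
VSWR = (1 + |Γ|)/(1 − |Γ|) = 1.95/0.0484

VSWR ≈ 40.3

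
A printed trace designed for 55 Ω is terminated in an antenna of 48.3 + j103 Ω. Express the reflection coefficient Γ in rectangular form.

Γ ≈ 0.466 + j0.532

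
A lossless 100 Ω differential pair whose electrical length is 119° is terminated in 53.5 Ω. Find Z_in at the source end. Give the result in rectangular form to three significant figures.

tan(βl) = tan(119°) = -1.8
Z_in = Z_0·(Z_L + jZ_0·tanβl)/(Z_0 + jZ_L·tanβl)
     = 100·(53.5 − j180)/(100 − j96.5)

Z_in ≈ 118 − j66.7 Ω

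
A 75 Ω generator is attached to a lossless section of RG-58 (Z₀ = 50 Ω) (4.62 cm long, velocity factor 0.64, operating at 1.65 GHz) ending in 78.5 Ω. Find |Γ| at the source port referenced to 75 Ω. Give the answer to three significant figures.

λ = v/f = 0.64·c / 1.65 GHz = 0.116 m
βl = 2π·l/λ = 2π × 0.397 = 143°
tan(βl) = -0.755
Z_in = Z_0·(Z_L + jZ_0·tanβl)/(Z_0 + jZ_L·tanβl) = 51.2 + j23 Ω
Γ_s = (Z_in − Z_s)/(Z_in + Z_s) = (-23.8 + j23)/(126 + j23), |Γ_s| = 0.258

|Γ| ≈ 0.258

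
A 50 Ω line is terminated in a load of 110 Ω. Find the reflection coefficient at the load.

Γ = (Z_L − Z_0)/(Z_L + Z_0) = (110 − 50)/(110 + 50) = 60/160

Γ = 0.375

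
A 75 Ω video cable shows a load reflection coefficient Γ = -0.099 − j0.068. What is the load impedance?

Z_L = Z_0·(1 + Γ)/(1 − Γ) = 75·(0.901 − j0.068)/(1.1 + j0.068)

Z_L ≈ 61 − j8.41 Ω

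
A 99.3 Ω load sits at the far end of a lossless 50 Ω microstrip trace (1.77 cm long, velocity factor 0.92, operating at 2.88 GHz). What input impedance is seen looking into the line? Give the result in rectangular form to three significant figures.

λ = v/f = 0.92·c / 2.88 GHz = 0.0958 m
βl = 2π·l/λ = 2π × 0.185 = 66.5°
tan(βl) = tan(66.5°) = 2.3
Z_in = Z_0·(Z_L + jZ_0·tanβl)/(Z_0 + jZ_L·tanβl)
     = 50·(99.3 + j115)/(50 + j228)

Z_in ≈ 28.6 − j15.5 Ω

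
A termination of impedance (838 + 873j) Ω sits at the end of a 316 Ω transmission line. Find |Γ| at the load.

|Γ| ≈ 0.703

Γ = (Z_L − Z_0)/(Z_L + Z_0) = (522 + j873)/(1154 + j873)
|Γ| = 1020/1450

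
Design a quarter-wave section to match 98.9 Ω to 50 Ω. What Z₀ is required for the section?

Z_qwt ≈ 70.3 Ω

Z_qwt = √(Z_0·R_L) = √(50 × 98.9) = √4945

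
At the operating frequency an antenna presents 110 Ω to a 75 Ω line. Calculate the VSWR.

Γ = (110 − 75)/(110 + 75) = 0.189
VSWR = (1 + 0.189)/(1 − 0.189)

VSWR ≈ 1.47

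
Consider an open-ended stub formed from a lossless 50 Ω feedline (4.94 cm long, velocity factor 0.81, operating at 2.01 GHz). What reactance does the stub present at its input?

λ = v/f = 0.81·c / 2.01 GHz = 0.121 m
βl = 2π·l/λ = 2π × 0.409 = 147°
tan(βl) = -0.647
For an open-ended stub, Z_in = −jZ_0·cot(βl) = −jZ_0/tan(βl)

X_in ≈ 77.3 Ω (inductive)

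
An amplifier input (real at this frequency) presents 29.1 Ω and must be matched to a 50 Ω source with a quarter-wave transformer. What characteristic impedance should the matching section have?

Z_qwt ≈ 38.1 Ω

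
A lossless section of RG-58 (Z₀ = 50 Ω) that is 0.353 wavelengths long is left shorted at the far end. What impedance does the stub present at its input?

Z_in ≈ −j66.2 Ω

βl = 2π × 0.353 = 127°
tan(βl) = -1.32
For a shorted stub, Z_in = jZ_0·tan(βl)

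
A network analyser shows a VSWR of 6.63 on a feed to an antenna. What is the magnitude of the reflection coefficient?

|Γ| = (S − 1)/(S + 1) = (6.63 − 1)/(6.63 + 1) = 5.63/7.63

|Γ| ≈ 0.738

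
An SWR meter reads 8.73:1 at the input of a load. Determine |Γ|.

|Γ| ≈ 0.794

|Γ| = (S − 1)/(S + 1) = (8.73 − 1)/(8.73 + 1) = 7.73/9.73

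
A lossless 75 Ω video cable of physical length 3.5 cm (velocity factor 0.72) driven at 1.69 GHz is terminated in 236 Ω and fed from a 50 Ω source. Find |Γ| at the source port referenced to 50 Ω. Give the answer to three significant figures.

λ = v/f = 0.72·c / 1.69 GHz = 0.128 m
βl = 2π·l/λ = 2π × 0.274 = 98.6°
tan(βl) = -6.63
Z_in = Z_0·(Z_L + jZ_0·tanβl)/(Z_0 + jZ_L·tanβl) = 24.3 + j10.2 Ω
Γ_s = (Z_in − Z_s)/(Z_in + Z_s) = (-25.7 + j10.2)/(74.3 + j10.2), |Γ_s| = 0.368

|Γ| ≈ 0.368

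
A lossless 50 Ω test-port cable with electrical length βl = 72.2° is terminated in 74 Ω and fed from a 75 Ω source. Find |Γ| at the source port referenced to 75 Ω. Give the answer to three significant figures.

tan(βl) = 3.11
Z_in = Z_0·(Z_L + jZ_0·tanβl)/(Z_0 + jZ_L·tanβl) = 35.6 − j8.33 Ω
Γ_s = (Z_in − Z_s)/(Z_in + Z_s) = (-39.4 − j8.33)/(111 − j8.33), |Γ_s| = 0.363

|Γ| ≈ 0.363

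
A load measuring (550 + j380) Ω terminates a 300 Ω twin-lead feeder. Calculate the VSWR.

VSWR ≈ 2.91

Γ = (Z_L − Z_0)/(Z_L + Z_0) = (250 + j380)/(850 + j380)
|Γ| = 455/931 = 0.489
VSWR = (1 + |Γ|)/(1 − |Γ|) = 1.49/0.511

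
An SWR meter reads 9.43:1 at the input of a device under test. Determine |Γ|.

|Γ| = (S − 1)/(S + 1) = (9.43 − 1)/(9.43 + 1) = 8.43/10.4

|Γ| ≈ 0.808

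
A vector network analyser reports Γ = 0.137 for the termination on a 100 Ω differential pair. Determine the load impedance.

Z_L ≈ 132 Ω

Z_L = Z_0·(1 + Γ)/(1 − Γ) = 100·(1.14)/(0.863)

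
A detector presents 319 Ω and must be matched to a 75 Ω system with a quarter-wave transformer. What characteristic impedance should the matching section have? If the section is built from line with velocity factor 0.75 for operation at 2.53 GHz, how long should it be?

Z_qwt = √(Z_0·R_L) = √(75 × 319) = √23920
λ = 0.75·c/f = 0.0889 m, so l = λ/4 = 0.0222 m

Z_qwt ≈ 155 Ω; length ≈ 2.22 cm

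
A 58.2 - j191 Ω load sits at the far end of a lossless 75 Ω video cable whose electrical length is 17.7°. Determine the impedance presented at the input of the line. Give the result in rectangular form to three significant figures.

Z_in ≈ 19.2 − j94.8 Ω

tan(βl) = tan(17.7°) = 0.319
Z_in = Z_0·(Z_L + jZ_0·tanβl)/(Z_0 + jZ_L·tanβl)
     = 75·(58.2 − j167)/(136 + j18.6)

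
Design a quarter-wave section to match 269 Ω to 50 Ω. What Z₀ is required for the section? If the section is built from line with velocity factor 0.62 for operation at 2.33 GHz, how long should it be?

Z_qwt ≈ 116 Ω; length ≈ 2 cm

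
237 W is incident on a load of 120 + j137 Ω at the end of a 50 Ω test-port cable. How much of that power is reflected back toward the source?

|Γ| = |(70 + j137)/(170 + j137)| = 0.705
|Γ|² = 0.497
P_refl = |Γ|²·P_inc = 118 W, P_del = (1 − |Γ|²)·P_inc = 119 W

P_reflected ≈ 118 W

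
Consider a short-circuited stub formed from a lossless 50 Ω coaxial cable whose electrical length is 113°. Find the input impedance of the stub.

tan(βl) = -2.36
For a short-circuited stub, Z_in = jZ_0·tan(βl)

Z_in ≈ −j118 Ω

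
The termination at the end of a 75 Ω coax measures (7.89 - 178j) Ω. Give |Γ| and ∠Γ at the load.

Γ = (Z_L − Z_0)/(Z_L + Z_0) = (-67.11 − j178)/(82.89 − j178)
|Γ| = 190/196 = 0.969

Γ ≈ 0.969 ∠ -45.6°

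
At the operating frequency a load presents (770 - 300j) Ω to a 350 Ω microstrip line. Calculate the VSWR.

VSWR ≈ 2.6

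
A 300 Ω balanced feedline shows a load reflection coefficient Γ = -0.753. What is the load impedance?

Z_L ≈ 42.3 Ω

Z_L = Z_0·(1 + Γ)/(1 − Γ) = 300·(0.247)/(1.75)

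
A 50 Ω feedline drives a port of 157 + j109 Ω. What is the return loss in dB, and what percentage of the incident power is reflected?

RL ≈ 3.7 dB; 42.6% of incident power reflected

Γ = (107 + j109)/(207 + j109), |Γ| = 0.653
RL = −20·log₁₀(0.653) = 3.7 dB
P_refl/P_inc = |Γ|² = 0.426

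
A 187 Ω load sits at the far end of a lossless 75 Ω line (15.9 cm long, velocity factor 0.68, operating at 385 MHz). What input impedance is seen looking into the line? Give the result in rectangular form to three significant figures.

Z_in ≈ 32.7 + j20.1 Ω

λ = v/f = 0.68·c / 385 MHz = 0.53 m
βl = 2π·l/λ = 2π × 0.3 = 108°
tan(βl) = tan(108°) = -3.07
Z_in = Z_0·(Z_L + jZ_0·tanβl)/(Z_0 + jZ_L·tanβl)
     = 75·(187 − j230)/(75 − j575)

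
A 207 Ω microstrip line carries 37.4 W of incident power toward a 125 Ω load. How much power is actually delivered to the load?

P_delivered ≈ 35.1 W

Γ = (125 − 207)/(125 + 207) = -0.247
|Γ|² = 0.061
P_refl = |Γ|²·P_inc = 2.28 W, P_del = (1 − |Γ|²)·P_inc = 35.1 W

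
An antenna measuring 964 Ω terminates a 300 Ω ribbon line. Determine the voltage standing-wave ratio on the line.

VSWR ≈ 3.21

Γ = (964 − 300)/(964 + 300) = 0.525
VSWR = (1 + 0.525)/(1 − 0.525)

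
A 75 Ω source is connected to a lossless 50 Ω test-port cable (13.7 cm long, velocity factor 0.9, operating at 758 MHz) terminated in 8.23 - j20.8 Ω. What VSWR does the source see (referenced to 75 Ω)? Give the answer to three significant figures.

λ = v/f = 0.9·c / 758 MHz = 0.356 m
βl = 2π·l/λ = 2π × 0.385 = 138°
tan(βl) = -0.886
Z_in = Z_0·(Z_L + jZ_0·tanβl)/(Z_0 + jZ_L·tanβl) = 35 − j95 Ω
Γ_s = (Z_in − Z_s)/(Z_in + Z_s) = (-40 − j95)/(110 − j95), |Γ_s| = 0.709
VSWR = (1 + |Γ_s|)/(1 − |Γ_s|)

VSWR ≈ 5.88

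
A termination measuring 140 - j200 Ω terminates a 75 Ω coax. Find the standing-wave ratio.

Γ = (Z_L − Z_0)/(Z_L + Z_0) = (65 − j200)/(215 − j200)
|Γ| = 210/294 = 0.716
VSWR = (1 + |Γ|)/(1 − |Γ|) = 1.72/0.284

VSWR ≈ 6.05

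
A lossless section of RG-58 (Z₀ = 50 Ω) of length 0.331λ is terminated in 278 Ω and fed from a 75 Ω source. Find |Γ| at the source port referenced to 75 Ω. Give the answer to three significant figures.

|Γ| ≈ 0.758

βl = 2π × 0.331 = 119°
tan(βl) = -1.79
Z_in = Z_0·(Z_L + jZ_0·tanβl)/(Z_0 + jZ_L·tanβl) = 11.7 + j26.7 Ω
Γ_s = (Z_in − Z_s)/(Z_in + Z_s) = (-63.3 + j26.7)/(86.7 + j26.7), |Γ_s| = 0.758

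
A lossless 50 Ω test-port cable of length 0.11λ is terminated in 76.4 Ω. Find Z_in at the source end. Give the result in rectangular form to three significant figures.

βl = 2π × 0.11 = 39.6°
tan(βl) = tan(39.6°) = 0.827
Z_in = Z_0·(Z_L + jZ_0·tanβl)/(Z_0 + jZ_L·tanβl)
     = 50·(76.4 + j41.4)/(50 + j63.2)

Z_in ≈ 49.5 − j21.3 Ω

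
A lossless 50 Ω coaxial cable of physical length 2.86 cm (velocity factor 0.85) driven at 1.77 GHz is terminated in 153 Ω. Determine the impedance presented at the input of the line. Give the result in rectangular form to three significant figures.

λ = v/f = 0.85·c / 1.77 GHz = 0.144 m
βl = 2π·l/λ = 2π × 0.199 = 71.5°
tan(βl) = tan(71.5°) = 2.98
Z_in = Z_0·(Z_L + jZ_0·tanβl)/(Z_0 + jZ_L·tanβl)
     = 50·(153 + j149)/(50 + j456)

Z_in ≈ 18 − j14.8 Ω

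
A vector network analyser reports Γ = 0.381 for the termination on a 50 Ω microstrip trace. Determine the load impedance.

Z_L ≈ 112 Ω

Z_L = Z_0·(1 + Γ)/(1 − Γ) = 50·(1.38)/(0.619)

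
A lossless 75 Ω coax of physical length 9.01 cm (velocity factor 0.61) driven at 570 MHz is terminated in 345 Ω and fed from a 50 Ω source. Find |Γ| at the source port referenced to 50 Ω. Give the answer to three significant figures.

λ = v/f = 0.61·c / 570 MHz = 0.321 m
βl = 2π·l/λ = 2π × 0.281 = 101°
tan(βl) = -5.13
Z_in = Z_0·(Z_L + jZ_0·tanβl)/(Z_0 + jZ_L·tanβl) = 16.9 + j13.9 Ω
Γ_s = (Z_in − Z_s)/(Z_in + Z_s) = (-33.1 + j13.9)/(66.9 + j13.9), |Γ_s| = 0.526

|Γ| ≈ 0.526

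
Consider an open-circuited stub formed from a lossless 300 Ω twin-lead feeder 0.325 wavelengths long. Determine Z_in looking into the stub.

βl = 2π × 0.325 = 117°
tan(βl) = -1.96
For an open-circuited stub, Z_in = −jZ_0·cot(βl) = −jZ_0/tan(βl)

Z_in ≈ +j153 Ω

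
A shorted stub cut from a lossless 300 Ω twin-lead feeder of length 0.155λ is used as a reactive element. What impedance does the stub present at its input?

Z_in ≈ +j441 Ω

βl = 2π × 0.155 = 55.8°
tan(βl) = 1.47
For a shorted stub, Z_in = jZ_0·tan(βl)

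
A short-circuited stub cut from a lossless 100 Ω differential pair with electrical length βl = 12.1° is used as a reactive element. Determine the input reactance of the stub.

tan(βl) = 0.214
For a short-circuited stub, Z_in = jZ_0·tan(βl)

X_in ≈ 21.4 Ω (inductive)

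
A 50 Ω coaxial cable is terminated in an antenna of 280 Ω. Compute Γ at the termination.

Γ = 0.697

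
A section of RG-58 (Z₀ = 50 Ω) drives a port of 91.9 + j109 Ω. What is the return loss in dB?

Γ = (41.9 + j109)/(141.9 + j109), |Γ| = 0.653
RL = −20·log₁₀|Γ| = −20·log₁₀(0.653)

RL ≈ 3.71 dB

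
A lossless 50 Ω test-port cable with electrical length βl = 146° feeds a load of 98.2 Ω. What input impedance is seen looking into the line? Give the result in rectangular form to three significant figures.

Z_in ≈ 51.9 + j35 Ω

tan(βl) = tan(146°) = -0.675
Z_in = Z_0·(Z_L + jZ_0·tanβl)/(Z_0 + jZ_L·tanβl)
     = 50·(98.2 − j33.7)/(50 − j66.2)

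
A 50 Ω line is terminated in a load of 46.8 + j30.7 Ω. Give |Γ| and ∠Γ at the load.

Γ ≈ 0.304 ∠ 78.4°

Γ = (Z_L − Z_0)/(Z_L + Z_0) = (-3.2 + j30.7)/(96.8 + j30.7)
|Γ| = 30.9/102 = 0.304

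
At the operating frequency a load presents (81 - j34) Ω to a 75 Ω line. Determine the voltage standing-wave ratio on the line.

VSWR ≈ 1.55

Γ = (Z_L − Z_0)/(Z_L + Z_0) = (6 − j34)/(156 − j34)
|Γ| = 34.5/160 = 0.216
VSWR = (1 + |Γ|)/(1 − |Γ|) = 1.22/0.784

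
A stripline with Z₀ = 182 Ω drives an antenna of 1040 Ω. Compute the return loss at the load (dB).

RL ≈ 3.07 dB

Γ = (1040 − 182)/(1040 + 182) = 0.702
RL = −20·log₁₀|Γ| = −20·log₁₀(0.702)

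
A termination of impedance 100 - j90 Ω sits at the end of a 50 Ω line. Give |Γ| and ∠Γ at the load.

Γ ≈ 0.589 ∠ -30°

Γ = (Z_L − Z_0)/(Z_L + Z_0) = (50 − j90)/(150 − j90)
|Γ| = 103/175 = 0.589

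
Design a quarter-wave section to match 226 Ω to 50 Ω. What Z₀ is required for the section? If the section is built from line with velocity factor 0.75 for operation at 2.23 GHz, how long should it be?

Z_qwt ≈ 106 Ω; length ≈ 2.52 cm

Z_qwt = √(Z_0·R_L) = √(50 × 226) = √11300
λ = 0.75·c/f = 0.101 m, so l = λ/4 = 0.0252 m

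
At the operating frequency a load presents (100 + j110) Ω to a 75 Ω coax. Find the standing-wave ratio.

VSWR ≈ 3.4

Γ = (Z_L − Z_0)/(Z_L + Z_0) = (25 + j110)/(175 + j110)
|Γ| = 113/207 = 0.546
VSWR = (1 + |Γ|)/(1 − |Γ|) = 1.55/0.454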